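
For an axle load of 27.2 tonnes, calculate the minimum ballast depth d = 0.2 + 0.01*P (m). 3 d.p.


d = 0.2 + 0.01 * 27.2
d = 0.2 + 0.272
d = 0.472 m

0.472


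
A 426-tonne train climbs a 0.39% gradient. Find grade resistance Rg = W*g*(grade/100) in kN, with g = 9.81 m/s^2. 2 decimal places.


Rg = W * 9.81 * grade / 100
Rg = 426 * 9.81 * 0.39 / 100
Rg = 4179.06 * 0.0039
Rg = 16.30 kN

16.30


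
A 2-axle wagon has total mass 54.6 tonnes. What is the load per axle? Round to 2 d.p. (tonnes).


Load per axle = total weight / number of axles
Load = 54.6 / 2
Load = 27.30 tonnes

27.30


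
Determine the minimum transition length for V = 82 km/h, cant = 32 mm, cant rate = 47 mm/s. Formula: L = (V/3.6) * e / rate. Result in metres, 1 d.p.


Convert speed: V = 82 / 3.6 = 22.7778 m/s
L = 22.7778 * 32 / 47
L = 728.8889 / 47
L = 15.5 m

15.5


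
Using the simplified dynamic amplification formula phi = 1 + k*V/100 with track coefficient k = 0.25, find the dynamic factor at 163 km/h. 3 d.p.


phi = 1 + k * V / 100
phi = 1 + 0.25 * 163 / 100
phi = 1 + 0.4075
phi = 1.408

1.408


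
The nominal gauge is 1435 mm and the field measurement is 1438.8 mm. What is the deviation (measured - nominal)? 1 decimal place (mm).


Deviation = measured - nominal
Deviation = 1438.8 - 1435
Deviation = 3.8 mm

3.8


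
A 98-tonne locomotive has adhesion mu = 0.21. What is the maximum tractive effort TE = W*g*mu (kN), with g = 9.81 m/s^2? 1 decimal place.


TE_max = W * g * mu
TE_max = 98 * 9.81 * 0.21
TE_max = 961.38 * 0.21
TE_max = 201.9 kN

201.9


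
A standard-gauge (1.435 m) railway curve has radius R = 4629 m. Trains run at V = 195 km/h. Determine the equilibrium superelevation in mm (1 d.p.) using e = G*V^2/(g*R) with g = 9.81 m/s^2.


Convert speed: V = 195 / 3.6 = 54.1667 m/s
Apply formula: e = 1.435 * 54.1667^2 / (9.81 * 4629)
e = 1.435 * 2934.0278 / 45410.49
e = 0.092717 m = 92.7 mm

92.7


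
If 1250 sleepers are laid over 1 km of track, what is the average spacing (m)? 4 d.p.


Spacing = 1000 m / number of sleepers
Spacing = 1000 / 1250
Spacing = 0.8000 m

0.8000


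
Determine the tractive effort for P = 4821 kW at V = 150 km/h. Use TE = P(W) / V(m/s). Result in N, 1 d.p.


Convert: P = 4821 kW = 4821000 W
V = 150 / 3.6 = 41.6667 m/s
TE = 4821000 / 41.6667
TE = 115704.0 N

115704.0


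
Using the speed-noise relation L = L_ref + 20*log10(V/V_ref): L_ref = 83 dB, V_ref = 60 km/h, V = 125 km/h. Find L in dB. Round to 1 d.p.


V/V_ref = 125 / 60 = 2.083333
log10(2.083333) = 0.318759
20 * 0.318759 = 6.3752
L = 83 + 6.3752 = 89.4 dB

89.4


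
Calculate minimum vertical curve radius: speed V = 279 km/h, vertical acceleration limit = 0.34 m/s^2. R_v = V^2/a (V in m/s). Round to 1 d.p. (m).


Convert speed: V = 279 / 3.6 = 77.5 m/s
V^2 = 6006.25 m^2/s^2
R_v = 6006.25 / 0.34
R_v = 17665.4 m

17665.4


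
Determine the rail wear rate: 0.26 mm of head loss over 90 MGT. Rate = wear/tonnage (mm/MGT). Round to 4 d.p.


Wear rate = total wear / cumulative tonnage
Rate = 0.26 / 90
Rate = 0.0029 mm/MGT

0.0029


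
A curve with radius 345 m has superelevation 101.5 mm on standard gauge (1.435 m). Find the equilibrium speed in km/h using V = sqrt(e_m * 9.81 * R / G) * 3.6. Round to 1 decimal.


Convert cant: e = 101.5 mm = 0.1015 m
V_ms = sqrt(0.1015 * 9.81 * 345 / 1.435)
V_ms = sqrt(239.387927) = 15.4722 m/s
V = 15.4722 * 3.6 = 55.7 km/h

55.7


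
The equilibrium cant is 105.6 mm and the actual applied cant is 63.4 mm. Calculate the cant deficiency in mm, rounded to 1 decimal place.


Cant deficiency = equilibrium cant - actual cant
CD = 105.6 - 63.4
CD = 42.2 mm

42.2


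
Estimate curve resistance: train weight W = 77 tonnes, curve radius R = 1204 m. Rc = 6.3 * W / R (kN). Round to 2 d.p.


Rc = 6.3 * W / R
Rc = 6.3 * 77 / 1204
Rc = 485.1 / 1204
Rc = 0.40 kN

0.40


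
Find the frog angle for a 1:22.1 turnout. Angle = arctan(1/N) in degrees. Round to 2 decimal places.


1/N = 1/22.1 = 0.045249
angle = arctan(0.045249) = 0.045218 rad
angle = 0.045218 * 180/pi = 2.59 degrees

2.59


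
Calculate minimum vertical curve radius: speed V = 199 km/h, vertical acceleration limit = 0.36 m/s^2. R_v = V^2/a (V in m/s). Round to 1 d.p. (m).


Convert speed: V = 199 / 3.6 = 55.2778 m/s
V^2 = 3055.6327 m^2/s^2
R_v = 3055.6327 / 0.36
R_v = 8487.9 m

8487.9


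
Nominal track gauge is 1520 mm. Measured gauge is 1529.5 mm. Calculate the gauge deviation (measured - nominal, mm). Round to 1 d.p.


Deviation = measured - nominal
Deviation = 1529.5 - 1520
Deviation = 9.5 mm

9.5


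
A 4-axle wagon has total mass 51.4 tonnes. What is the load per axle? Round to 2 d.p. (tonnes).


Load per axle = total weight / number of axles
Load = 51.4 / 4
Load = 12.85 tonnes

12.85


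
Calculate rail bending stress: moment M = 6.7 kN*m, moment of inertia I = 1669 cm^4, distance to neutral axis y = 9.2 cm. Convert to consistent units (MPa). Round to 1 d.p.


Convert units:
M = 6.7 kN*m = 6700000 N*mm
y = 9.2 cm = 92 mm
I = 1669 cm^4 = 16690000 mm^4
sigma = 6700000 * 92 / 16690000
sigma = 36.9 MPa

36.9


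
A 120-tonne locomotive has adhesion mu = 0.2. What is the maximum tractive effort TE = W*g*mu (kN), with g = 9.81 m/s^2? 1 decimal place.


TE_max = W * g * mu
TE_max = 120 * 9.81 * 0.2
TE_max = 1177.2 * 0.2
TE_max = 235.4 kN

235.4


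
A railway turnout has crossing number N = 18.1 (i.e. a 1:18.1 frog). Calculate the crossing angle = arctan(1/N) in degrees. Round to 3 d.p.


1/N = 1/18.1 = 0.055249
angle = arctan(0.055249) = 0.055193 rad
angle = 0.055193 * 180/pi = 3.162 degrees

3.162


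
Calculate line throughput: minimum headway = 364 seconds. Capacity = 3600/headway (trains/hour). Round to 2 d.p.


Capacity = 3600 / headway
Capacity = 3600 / 364
Capacity = 9.89 trains/hour

9.89


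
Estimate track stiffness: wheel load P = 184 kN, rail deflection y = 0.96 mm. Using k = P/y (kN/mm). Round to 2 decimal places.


Track stiffness k = P / y
k = 184 / 0.96
k = 191.67 kN/mm

191.67


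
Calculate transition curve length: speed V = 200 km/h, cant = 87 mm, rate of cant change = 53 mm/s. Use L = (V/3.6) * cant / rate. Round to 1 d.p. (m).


Convert speed: V = 200 / 3.6 = 55.5556 m/s
L = 55.5556 * 87 / 53
L = 4833.3333 / 53
L = 91.2 m

91.2


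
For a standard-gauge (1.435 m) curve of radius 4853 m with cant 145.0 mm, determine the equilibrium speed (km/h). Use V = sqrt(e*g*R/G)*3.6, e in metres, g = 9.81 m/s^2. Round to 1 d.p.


Convert cant: e = 145.0 mm = 0.1450 m
V_ms = sqrt(0.1450 * 9.81 * 4853 / 1.435)
V_ms = sqrt(4810.557387) = 69.3582 m/s
V = 69.3582 * 3.6 = 249.7 km/h

249.7


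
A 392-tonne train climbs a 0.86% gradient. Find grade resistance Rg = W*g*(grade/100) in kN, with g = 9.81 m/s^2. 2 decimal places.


Rg = W * 9.81 * grade / 100
Rg = 392 * 9.81 * 0.86 / 100
Rg = 3845.52 * 0.0086
Rg = 33.07 kN

33.07


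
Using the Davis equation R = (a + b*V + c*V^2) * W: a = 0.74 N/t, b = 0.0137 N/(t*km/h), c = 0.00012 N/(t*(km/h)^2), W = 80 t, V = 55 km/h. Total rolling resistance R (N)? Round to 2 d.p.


b*V = 0.0137 * 55 = 0.7535
c*V^2 = 0.00012 * 3025 = 0.363
R_per_t = 0.74 + 0.7535 + 0.363 = 1.8565 N/t
R_total = 1.8565 * 80 = 148.52 N

148.52


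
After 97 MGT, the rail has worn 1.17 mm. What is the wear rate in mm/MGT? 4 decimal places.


Wear rate = total wear / cumulative tonnage
Rate = 1.17 / 97
Rate = 0.0121 mm/MGT

0.0121


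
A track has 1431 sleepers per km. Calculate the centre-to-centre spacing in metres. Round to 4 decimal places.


Spacing = 1000 m / number of sleepers
Spacing = 1000 / 1431
Spacing = 0.6988 m

0.6988


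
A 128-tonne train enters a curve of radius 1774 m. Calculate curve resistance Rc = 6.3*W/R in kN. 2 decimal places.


Rc = 6.3 * W / R
Rc = 6.3 * 128 / 1774
Rc = 806.4 / 1774
Rc = 0.45 kN

0.45


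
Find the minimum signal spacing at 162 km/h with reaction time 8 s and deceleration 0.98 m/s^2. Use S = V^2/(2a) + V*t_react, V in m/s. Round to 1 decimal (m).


V = 162 / 3.6 = 45.0 m/s
Braking distance = 45.0^2 / (2*0.98) = 1033.1633 m
Sighting distance = 45.0 * 8 = 360.0 m
S = 1033.1633 + 360.0 = 1393.2 m

1393.2


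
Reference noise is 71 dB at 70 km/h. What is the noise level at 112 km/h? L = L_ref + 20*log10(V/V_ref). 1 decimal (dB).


V/V_ref = 112 / 70 = 1.6
log10(1.6) = 0.20412
20 * 0.20412 = 4.0824
L = 71 + 4.0824 = 75.1 dB

75.1


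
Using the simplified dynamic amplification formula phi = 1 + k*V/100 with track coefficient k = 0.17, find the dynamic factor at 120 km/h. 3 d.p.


phi = 1 + k * V / 100
phi = 1 + 0.17 * 120 / 100
phi = 1 + 0.204
phi = 1.204

1.204


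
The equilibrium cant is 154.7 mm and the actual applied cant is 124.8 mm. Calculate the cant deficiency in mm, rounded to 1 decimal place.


Cant deficiency = equilibrium cant - actual cant
CD = 154.7 - 124.8
CD = 29.9 mm

29.9


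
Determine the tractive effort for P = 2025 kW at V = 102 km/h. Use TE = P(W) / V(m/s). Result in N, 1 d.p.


Convert: P = 2025 kW = 2025000 W
V = 102 / 3.6 = 28.3333 m/s
TE = 2025000 / 28.3333
TE = 71470.6 N

71470.6


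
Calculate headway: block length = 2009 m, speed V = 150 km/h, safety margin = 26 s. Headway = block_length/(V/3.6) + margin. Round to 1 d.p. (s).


V = 150 / 3.6 = 41.6667 m/s
Block traversal time = 2009 / 41.6667 = 48.216 s
Headway = 48.216 + 26
Headway = 74.2 s

74.2


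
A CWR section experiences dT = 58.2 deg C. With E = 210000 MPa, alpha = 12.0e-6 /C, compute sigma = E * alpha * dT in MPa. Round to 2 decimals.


sigma = E * alpha * dT
sigma = 210000 * 12.0e-6 * 58.2
sigma = 2.52 * 58.2
sigma = 146.66 MPa

146.66


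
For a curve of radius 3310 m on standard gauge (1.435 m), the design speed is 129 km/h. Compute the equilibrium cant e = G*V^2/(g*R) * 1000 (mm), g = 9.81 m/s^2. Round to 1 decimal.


Convert speed: V = 129 / 3.6 = 35.8333 m/s
Apply formula: e = 1.435 * 35.8333^2 / (9.81 * 3310)
e = 1.435 * 1284.0278 / 32471.1
e = 0.056745 m = 56.7 mm

56.7


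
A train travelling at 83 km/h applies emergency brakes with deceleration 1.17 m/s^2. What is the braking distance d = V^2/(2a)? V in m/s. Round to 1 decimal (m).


Convert speed: V = 83 / 3.6 = 23.0556 m/s
V^2 = 531.5586
d = 531.5586 / (2 * 1.17)
d = 531.5586 / 2.34
d = 227.2 m

227.2


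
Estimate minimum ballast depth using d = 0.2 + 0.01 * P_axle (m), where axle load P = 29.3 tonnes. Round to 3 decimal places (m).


d = 0.2 + 0.01 * 29.3
d = 0.2 + 0.293
d = 0.493 m

0.493


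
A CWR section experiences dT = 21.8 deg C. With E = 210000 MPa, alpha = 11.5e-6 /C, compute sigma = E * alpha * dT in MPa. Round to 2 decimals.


sigma = E * alpha * dT
sigma = 210000 * 11.5e-6 * 21.8
sigma = 2.415 * 21.8
sigma = 52.65 MPa

52.65


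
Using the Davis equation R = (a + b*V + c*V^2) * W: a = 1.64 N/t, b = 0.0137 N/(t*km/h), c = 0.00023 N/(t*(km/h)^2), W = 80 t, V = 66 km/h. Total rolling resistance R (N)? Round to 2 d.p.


b*V = 0.0137 * 66 = 0.9042
c*V^2 = 0.00023 * 4356 = 1.00188
R_per_t = 1.64 + 0.9042 + 1.00188 = 3.54608 N/t
R_total = 3.54608 * 80 = 283.69 N

283.69


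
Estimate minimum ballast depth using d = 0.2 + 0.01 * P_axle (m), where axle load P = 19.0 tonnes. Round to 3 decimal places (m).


d = 0.2 + 0.01 * 19.0
d = 0.2 + 0.19
d = 0.390 m

0.390


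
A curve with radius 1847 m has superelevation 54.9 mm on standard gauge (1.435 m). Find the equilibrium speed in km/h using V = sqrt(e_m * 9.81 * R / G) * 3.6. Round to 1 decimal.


Convert cant: e = 54.9 mm = 0.0549 m
V_ms = sqrt(0.0549 * 9.81 * 1847 / 1.435)
V_ms = sqrt(693.196476) = 26.3286 m/s
V = 26.3286 * 3.6 = 94.8 km/h

94.8


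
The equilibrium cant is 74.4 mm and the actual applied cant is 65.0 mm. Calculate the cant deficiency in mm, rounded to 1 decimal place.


Cant deficiency = equilibrium cant - actual cant
CD = 74.4 - 65.0
CD = 9.4 mm

9.4


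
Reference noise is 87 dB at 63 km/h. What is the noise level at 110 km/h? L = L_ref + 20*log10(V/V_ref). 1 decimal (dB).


V/V_ref = 110 / 63 = 1.746032
log10(1.746032) = 0.242052
20 * 0.242052 = 4.841
L = 87 + 4.841 = 91.8 dB

91.8


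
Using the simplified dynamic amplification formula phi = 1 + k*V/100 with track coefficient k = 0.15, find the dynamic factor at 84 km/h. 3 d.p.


phi = 1 + k * V / 100
phi = 1 + 0.15 * 84 / 100
phi = 1 + 0.126
phi = 1.126

1.126


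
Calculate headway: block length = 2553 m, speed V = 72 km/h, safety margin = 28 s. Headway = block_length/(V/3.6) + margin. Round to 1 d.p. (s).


V = 72 / 3.6 = 20.0 m/s
Block traversal time = 2553 / 20.0 = 127.65 s
Headway = 127.65 + 28
Headway = 155.7 s

155.7


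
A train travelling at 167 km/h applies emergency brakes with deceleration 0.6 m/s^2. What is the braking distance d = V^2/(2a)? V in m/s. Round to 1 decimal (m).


Convert speed: V = 167 / 3.6 = 46.3889 m/s
V^2 = 2151.929
d = 2151.929 / (2 * 0.6)
d = 2151.929 / 1.2
d = 1793.3 m

1793.3


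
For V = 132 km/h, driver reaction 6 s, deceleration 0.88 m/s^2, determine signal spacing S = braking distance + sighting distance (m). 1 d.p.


V = 132 / 3.6 = 36.6667 m/s
Braking distance = 36.6667^2 / (2*0.88) = 763.8889 m
Sighting distance = 36.6667 * 6 = 220.0 m
S = 763.8889 + 220.0 = 983.9 m

983.9


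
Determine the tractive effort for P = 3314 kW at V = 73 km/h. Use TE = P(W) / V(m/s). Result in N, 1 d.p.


Convert: P = 3314 kW = 3314000 W
V = 73 / 3.6 = 20.2778 m/s
TE = 3314000 / 20.2778
TE = 163430.1 N

163430.1


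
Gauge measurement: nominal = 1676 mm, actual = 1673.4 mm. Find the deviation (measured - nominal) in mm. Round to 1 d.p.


Deviation = measured - nominal
Deviation = 1673.4 - 1676
Deviation = -2.6 mm

-2.6


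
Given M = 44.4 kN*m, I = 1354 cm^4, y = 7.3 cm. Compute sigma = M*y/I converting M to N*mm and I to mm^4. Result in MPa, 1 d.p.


Convert units:
M = 44.4 kN*m = 44400000 N*mm
y = 7.3 cm = 73 mm
I = 1354 cm^4 = 13540000 mm^4
sigma = 44400000 * 73 / 13540000
sigma = 239.4 MPa

239.4


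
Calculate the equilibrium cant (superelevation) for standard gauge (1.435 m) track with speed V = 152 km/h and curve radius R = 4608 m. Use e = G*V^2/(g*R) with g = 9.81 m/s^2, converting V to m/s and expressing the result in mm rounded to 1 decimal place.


Convert speed: V = 152 / 3.6 = 42.2222 m/s
Apply formula: e = 1.435 * 42.2222^2 / (9.81 * 4608)
e = 1.435 * 1782.716 / 45204.48
e = 0.056592 m = 56.6 mm

56.6


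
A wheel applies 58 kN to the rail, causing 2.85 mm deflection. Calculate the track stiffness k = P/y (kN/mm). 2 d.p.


Track stiffness k = P / y
k = 58 / 2.85
k = 20.35 kN/mm

20.35


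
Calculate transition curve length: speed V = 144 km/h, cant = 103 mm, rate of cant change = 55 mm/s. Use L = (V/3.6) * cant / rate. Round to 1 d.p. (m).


Convert speed: V = 144 / 3.6 = 40.0 m/s
L = 40.0 * 103 / 55
L = 4120.0 / 55
L = 74.9 m

74.9


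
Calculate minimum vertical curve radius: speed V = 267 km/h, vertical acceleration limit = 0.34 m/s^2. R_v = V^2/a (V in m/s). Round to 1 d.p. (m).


Convert speed: V = 267 / 3.6 = 74.1667 m/s
V^2 = 5500.6944 m^2/s^2
R_v = 5500.6944 / 0.34
R_v = 16178.5 m

16178.5


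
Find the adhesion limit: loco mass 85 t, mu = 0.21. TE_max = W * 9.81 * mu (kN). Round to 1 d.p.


TE_max = W * g * mu
TE_max = 85 * 9.81 * 0.21
TE_max = 833.85 * 0.21
TE_max = 175.1 kN

175.1


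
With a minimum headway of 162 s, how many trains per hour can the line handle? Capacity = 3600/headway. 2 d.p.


Capacity = 3600 / headway
Capacity = 3600 / 162
Capacity = 22.22 trains/hour

22.22


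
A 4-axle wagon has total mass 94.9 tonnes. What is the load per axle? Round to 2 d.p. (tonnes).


Load per axle = total weight / number of axles
Load = 94.9 / 4
Load = 23.73 tonnes

23.73


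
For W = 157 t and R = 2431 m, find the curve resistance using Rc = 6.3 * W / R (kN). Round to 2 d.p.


Rc = 6.3 * W / R
Rc = 6.3 * 157 / 2431
Rc = 989.1 / 2431
Rc = 0.41 kN

0.41


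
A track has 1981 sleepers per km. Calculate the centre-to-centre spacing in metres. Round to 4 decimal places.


Spacing = 1000 m / number of sleepers
Spacing = 1000 / 1981
Spacing = 0.5048 m

0.5048


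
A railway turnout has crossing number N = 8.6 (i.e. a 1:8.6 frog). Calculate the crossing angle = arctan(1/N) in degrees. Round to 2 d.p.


1/N = 1/8.6 = 0.116279
angle = arctan(0.116279) = 0.115759 rad
angle = 0.115759 * 180/pi = 6.63 degrees

6.63


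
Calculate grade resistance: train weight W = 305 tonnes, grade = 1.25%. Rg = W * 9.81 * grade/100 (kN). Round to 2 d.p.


Rg = W * 9.81 * grade / 100
Rg = 305 * 9.81 * 1.25 / 100
Rg = 2992.05 * 0.0125
Rg = 37.40 kN

37.40


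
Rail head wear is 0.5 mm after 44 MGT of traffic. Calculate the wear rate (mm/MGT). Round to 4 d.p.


Wear rate = total wear / cumulative tonnage
Rate = 0.5 / 44
Rate = 0.0114 mm/MGT

0.0114


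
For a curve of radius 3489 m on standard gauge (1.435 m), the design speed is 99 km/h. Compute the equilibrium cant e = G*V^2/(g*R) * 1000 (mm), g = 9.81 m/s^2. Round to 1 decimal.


Convert speed: V = 99 / 3.6 = 27.5 m/s
Apply formula: e = 1.435 * 27.5^2 / (9.81 * 3489)
e = 1.435 * 756.25 / 34227.09
e = 0.031706 m = 31.7 mm

31.7


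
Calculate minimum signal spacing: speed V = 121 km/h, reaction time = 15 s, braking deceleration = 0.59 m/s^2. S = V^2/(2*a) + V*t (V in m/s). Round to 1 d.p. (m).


V = 121 / 3.6 = 33.6111 m/s
Braking distance = 33.6111^2 / (2*0.59) = 957.3786 m
Sighting distance = 33.6111 * 15 = 504.1667 m
S = 957.3786 + 504.1667 = 1461.5 m

1461.5


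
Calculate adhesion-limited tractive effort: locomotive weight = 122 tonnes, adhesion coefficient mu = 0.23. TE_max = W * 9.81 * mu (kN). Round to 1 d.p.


TE_max = W * g * mu
TE_max = 122 * 9.81 * 0.23
TE_max = 1196.82 * 0.23
TE_max = 275.3 kN

275.3


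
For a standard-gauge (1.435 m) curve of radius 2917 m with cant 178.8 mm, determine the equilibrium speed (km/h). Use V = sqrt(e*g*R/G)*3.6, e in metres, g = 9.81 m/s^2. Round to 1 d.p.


Convert cant: e = 178.8 mm = 0.1788 m
V_ms = sqrt(0.1788 * 9.81 * 2917 / 1.435)
V_ms = sqrt(3565.505001) = 59.7118 m/s
V = 59.7118 * 3.6 = 215.0 km/h

215.0


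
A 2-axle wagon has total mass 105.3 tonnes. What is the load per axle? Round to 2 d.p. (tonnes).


Load per axle = total weight / number of axles
Load = 105.3 / 2
Load = 52.65 tonnes

52.65


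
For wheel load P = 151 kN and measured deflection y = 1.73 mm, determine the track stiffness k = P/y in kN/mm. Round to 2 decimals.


Track stiffness k = P / y
k = 151 / 1.73
k = 87.28 kN/mm

87.28


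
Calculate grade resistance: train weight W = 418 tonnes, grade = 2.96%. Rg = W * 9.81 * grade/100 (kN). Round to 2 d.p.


Rg = W * 9.81 * grade / 100
Rg = 418 * 9.81 * 2.96 / 100
Rg = 4100.58 * 0.0296
Rg = 121.38 kN

121.38


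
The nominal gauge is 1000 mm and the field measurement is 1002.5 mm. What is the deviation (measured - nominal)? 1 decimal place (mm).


Deviation = measured - nominal
Deviation = 1002.5 - 1000
Deviation = 2.5 mm

2.5


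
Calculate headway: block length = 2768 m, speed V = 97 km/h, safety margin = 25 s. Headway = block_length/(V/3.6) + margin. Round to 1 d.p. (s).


V = 97 / 3.6 = 26.9444 m/s
Block traversal time = 2768 / 26.9444 = 102.7299 s
Headway = 102.7299 + 25
Headway = 127.7 s

127.7


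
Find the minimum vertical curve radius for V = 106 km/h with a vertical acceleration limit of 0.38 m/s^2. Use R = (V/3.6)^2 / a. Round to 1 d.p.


Convert speed: V = 106 / 3.6 = 29.4444 m/s
V^2 = 866.9753 m^2/s^2
R_v = 866.9753 / 0.38
R_v = 2281.5 m

2281.5


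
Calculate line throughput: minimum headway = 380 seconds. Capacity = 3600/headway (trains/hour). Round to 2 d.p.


Capacity = 3600 / headway
Capacity = 3600 / 380
Capacity = 9.47 trains/hour

9.47


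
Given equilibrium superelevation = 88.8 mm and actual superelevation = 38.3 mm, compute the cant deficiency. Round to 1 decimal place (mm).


Cant deficiency = equilibrium cant - actual cant
CD = 88.8 - 38.3
CD = 50.5 mm

50.5


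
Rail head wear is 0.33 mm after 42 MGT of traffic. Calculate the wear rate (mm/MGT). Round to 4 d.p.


Wear rate = total wear / cumulative tonnage
Rate = 0.33 / 42
Rate = 0.0079 mm/MGT

0.0079


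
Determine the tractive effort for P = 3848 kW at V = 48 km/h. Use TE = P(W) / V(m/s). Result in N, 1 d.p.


Convert: P = 3848 kW = 3848000 W
V = 48 / 3.6 = 13.3333 m/s
TE = 3848000 / 13.3333
TE = 288600.0 N

288600.0


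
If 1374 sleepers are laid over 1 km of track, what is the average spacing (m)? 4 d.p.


Spacing = 1000 m / number of sleepers
Spacing = 1000 / 1374
Spacing = 0.7278 m

0.7278


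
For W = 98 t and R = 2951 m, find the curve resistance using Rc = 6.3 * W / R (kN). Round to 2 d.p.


Rc = 6.3 * W / R
Rc = 6.3 * 98 / 2951
Rc = 617.4 / 2951
Rc = 0.21 kN

0.21


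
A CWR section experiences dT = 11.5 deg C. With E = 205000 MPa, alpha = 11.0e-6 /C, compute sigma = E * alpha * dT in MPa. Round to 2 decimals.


sigma = E * alpha * dT
sigma = 205000 * 11.0e-6 * 11.5
sigma = 2.255 * 11.5
sigma = 25.93 MPa

25.93


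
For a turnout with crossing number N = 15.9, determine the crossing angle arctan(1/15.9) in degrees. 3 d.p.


1/N = 1/15.9 = 0.062893
angle = arctan(0.062893) = 0.06281 rad
angle = 0.06281 * 180/pi = 3.599 degrees

3.599


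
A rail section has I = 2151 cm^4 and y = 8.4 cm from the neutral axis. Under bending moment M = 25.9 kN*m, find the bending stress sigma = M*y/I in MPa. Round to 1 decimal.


Convert units:
M = 25.9 kN*m = 25900000 N*mm
y = 8.4 cm = 84 mm
I = 2151 cm^4 = 21510000 mm^4
sigma = 25900000 * 84 / 21510000
sigma = 101.1 MPa

101.1


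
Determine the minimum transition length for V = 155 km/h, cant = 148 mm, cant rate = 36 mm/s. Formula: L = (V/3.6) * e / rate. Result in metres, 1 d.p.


Convert speed: V = 155 / 3.6 = 43.0556 m/s
L = 43.0556 * 148 / 36
L = 6372.2222 / 36
L = 177.0 m

177.0


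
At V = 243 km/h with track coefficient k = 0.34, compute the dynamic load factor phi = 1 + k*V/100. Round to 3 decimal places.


phi = 1 + k * V / 100
phi = 1 + 0.34 * 243 / 100
phi = 1 + 0.8262
phi = 1.826

1.826


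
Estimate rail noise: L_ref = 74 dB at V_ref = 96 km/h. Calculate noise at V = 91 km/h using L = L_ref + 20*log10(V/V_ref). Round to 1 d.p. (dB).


V/V_ref = 91 / 96 = 0.947917
log10(0.947917) = -0.02323
20 * -0.02323 = -0.4646
L = 74 + -0.4646 = 73.5 dB

73.5


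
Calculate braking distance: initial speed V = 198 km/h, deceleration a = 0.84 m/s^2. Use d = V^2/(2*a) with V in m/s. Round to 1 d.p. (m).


Convert speed: V = 198 / 3.6 = 55.0 m/s
V^2 = 3025.0
d = 3025.0 / (2 * 0.84)
d = 3025.0 / 1.68
d = 1800.6 m

1800.6


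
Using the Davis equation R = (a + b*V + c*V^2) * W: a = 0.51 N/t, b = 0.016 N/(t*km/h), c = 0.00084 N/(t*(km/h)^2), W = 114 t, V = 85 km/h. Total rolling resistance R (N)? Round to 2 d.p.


b*V = 0.016 * 85 = 1.36
c*V^2 = 0.00084 * 7225 = 6.069
R_per_t = 0.51 + 1.36 + 6.069 = 7.939 N/t
R_total = 7.939 * 114 = 905.05 N

905.05


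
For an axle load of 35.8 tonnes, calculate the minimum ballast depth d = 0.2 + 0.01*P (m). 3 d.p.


d = 0.2 + 0.01 * 35.8
d = 0.2 + 0.358
d = 0.558 m

0.558


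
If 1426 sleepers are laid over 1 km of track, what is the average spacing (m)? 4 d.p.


Spacing = 1000 m / number of sleepers
Spacing = 1000 / 1426
Spacing = 0.7013 m

0.7013


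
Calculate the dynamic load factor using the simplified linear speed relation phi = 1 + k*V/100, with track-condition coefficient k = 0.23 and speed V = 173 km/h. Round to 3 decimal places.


phi = 1 + k * V / 100
phi = 1 + 0.23 * 173 / 100
phi = 1 + 0.3979
phi = 1.398

1.398


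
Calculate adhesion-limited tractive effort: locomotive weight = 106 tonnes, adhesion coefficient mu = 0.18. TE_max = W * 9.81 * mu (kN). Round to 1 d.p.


TE_max = W * g * mu
TE_max = 106 * 9.81 * 0.18
TE_max = 1039.86 * 0.18
TE_max = 187.2 kN

187.2


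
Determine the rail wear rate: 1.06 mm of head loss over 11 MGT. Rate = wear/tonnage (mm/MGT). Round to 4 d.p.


Wear rate = total wear / cumulative tonnage
Rate = 1.06 / 11
Rate = 0.0964 mm/MGT

0.0964


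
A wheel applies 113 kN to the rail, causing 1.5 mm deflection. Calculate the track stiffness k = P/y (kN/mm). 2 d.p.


Track stiffness k = P / y
k = 113 / 1.5
k = 75.33 kN/mm

75.33


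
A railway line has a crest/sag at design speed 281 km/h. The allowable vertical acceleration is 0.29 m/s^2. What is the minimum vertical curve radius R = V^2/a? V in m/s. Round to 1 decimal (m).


Convert speed: V = 281 / 3.6 = 78.0556 m/s
V^2 = 6092.6698 m^2/s^2
R_v = 6092.6698 / 0.29
R_v = 21009.2 m

21009.2


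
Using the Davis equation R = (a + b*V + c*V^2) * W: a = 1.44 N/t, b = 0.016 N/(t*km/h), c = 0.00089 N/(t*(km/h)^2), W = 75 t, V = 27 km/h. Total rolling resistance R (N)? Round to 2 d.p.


b*V = 0.016 * 27 = 0.432
c*V^2 = 0.00089 * 729 = 0.64881
R_per_t = 1.44 + 0.432 + 0.64881 = 2.52081 N/t
R_total = 2.52081 * 75 = 189.06 N

189.06


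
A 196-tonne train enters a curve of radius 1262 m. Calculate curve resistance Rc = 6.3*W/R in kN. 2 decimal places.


Rc = 6.3 * W / R
Rc = 6.3 * 196 / 1262
Rc = 1234.8 / 1262
Rc = 0.98 kN

0.98


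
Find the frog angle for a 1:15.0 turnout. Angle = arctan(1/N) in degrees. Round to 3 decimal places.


1/N = 1/15.0 = 0.066667
angle = arctan(0.066667) = 0.066568 rad
angle = 0.066568 * 180/pi = 3.814 degrees

3.814


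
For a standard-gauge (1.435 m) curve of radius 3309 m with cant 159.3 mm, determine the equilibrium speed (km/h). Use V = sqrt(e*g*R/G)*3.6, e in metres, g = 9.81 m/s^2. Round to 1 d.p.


Convert cant: e = 159.3 mm = 0.1593 m
V_ms = sqrt(0.1593 * 9.81 * 3309 / 1.435)
V_ms = sqrt(3603.542507) = 60.0295 m/s
V = 60.0295 * 3.6 = 216.1 km/h

216.1


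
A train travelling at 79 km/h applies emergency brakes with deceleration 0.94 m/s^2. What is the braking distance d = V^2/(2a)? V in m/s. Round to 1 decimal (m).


Convert speed: V = 79 / 3.6 = 21.9444 m/s
V^2 = 481.5586
d = 481.5586 / (2 * 0.94)
d = 481.5586 / 1.88
d = 256.1 m

256.1


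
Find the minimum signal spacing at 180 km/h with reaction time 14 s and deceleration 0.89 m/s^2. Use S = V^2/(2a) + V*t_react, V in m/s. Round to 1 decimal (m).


V = 180 / 3.6 = 50.0 m/s
Braking distance = 50.0^2 / (2*0.89) = 1404.4944 m
Sighting distance = 50.0 * 14 = 700.0 m
S = 1404.4944 + 700.0 = 2104.5 m

2104.5


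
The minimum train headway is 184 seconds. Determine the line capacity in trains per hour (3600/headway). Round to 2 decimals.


Capacity = 3600 / headway
Capacity = 3600 / 184
Capacity = 19.57 trains/hour

19.57


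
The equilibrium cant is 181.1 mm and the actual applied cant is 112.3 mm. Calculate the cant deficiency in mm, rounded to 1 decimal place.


Cant deficiency = equilibrium cant - actual cant
CD = 181.1 - 112.3
CD = 68.8 mm

68.8


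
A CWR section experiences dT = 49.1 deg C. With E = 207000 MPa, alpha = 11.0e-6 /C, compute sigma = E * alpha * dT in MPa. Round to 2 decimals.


sigma = E * alpha * dT
sigma = 207000 * 11.0e-6 * 49.1
sigma = 2.277 * 49.1
sigma = 111.80 MPa

111.80


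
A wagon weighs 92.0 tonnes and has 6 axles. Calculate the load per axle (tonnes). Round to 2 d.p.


Load per axle = total weight / number of axles
Load = 92.0 / 6
Load = 15.33 tonnes

15.33


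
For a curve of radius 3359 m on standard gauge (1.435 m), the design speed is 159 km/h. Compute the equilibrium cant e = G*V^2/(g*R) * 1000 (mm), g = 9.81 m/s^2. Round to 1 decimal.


Convert speed: V = 159 / 3.6 = 44.1667 m/s
Apply formula: e = 1.435 * 44.1667^2 / (9.81 * 3359)
e = 1.435 * 1950.6944 / 32951.79
e = 0.08495 m = 84.9 mm

84.9


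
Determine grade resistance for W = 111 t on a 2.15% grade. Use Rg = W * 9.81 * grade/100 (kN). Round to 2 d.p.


Rg = W * 9.81 * grade / 100
Rg = 111 * 9.81 * 2.15 / 100
Rg = 1088.91 * 0.0215
Rg = 23.41 kN

23.41


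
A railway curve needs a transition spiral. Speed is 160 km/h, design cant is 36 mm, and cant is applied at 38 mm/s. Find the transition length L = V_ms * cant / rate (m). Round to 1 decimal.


Convert speed: V = 160 / 3.6 = 44.4444 m/s
L = 44.4444 * 36 / 38
L = 1600.0 / 38
L = 42.1 m

42.1


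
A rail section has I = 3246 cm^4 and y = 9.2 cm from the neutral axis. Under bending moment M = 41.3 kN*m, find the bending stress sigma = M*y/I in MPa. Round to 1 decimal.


Convert units:
M = 41.3 kN*m = 41300000 N*mm
y = 9.2 cm = 92 mm
I = 3246 cm^4 = 32460000 mm^4
sigma = 41300000 * 92 / 32460000
sigma = 117.1 MPa

117.1


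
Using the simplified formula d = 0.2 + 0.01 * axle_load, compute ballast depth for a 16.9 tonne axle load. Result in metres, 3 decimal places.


d = 0.2 + 0.01 * 16.9
d = 0.2 + 0.169
d = 0.369 m

0.369


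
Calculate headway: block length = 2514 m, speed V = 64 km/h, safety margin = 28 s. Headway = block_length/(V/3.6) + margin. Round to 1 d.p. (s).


V = 64 / 3.6 = 17.7778 m/s
Block traversal time = 2514 / 17.7778 = 141.4125 s
Headway = 141.4125 + 28
Headway = 169.4 s

169.4


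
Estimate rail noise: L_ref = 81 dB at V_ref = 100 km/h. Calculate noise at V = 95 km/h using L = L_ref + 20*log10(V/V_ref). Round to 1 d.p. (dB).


V/V_ref = 95 / 100 = 0.95
log10(0.95) = -0.022276
20 * -0.022276 = -0.4455
L = 81 + -0.4455 = 80.6 dB

80.6


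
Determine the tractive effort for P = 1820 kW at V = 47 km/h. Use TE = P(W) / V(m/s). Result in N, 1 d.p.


Convert: P = 1820 kW = 1820000 W
V = 47 / 3.6 = 13.0556 m/s
TE = 1820000 / 13.0556
TE = 139404.3 N

139404.3


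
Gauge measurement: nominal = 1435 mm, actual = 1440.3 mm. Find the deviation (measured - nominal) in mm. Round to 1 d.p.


Deviation = measured - nominal
Deviation = 1440.3 - 1435
Deviation = 5.3 mm

5.3


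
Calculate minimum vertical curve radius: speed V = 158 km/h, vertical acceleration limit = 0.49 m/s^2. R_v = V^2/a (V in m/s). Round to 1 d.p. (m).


Convert speed: V = 158 / 3.6 = 43.8889 m/s
V^2 = 1926.2346 m^2/s^2
R_v = 1926.2346 / 0.49
R_v = 3931.1 m

3931.1


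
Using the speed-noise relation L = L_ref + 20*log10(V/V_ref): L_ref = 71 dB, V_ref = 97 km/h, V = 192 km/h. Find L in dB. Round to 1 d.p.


V/V_ref = 192 / 97 = 1.979381
log10(1.979381) = 0.296529
20 * 0.296529 = 5.9306
L = 71 + 5.9306 = 76.9 dB

76.9


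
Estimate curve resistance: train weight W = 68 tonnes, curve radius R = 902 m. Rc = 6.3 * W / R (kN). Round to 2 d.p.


Rc = 6.3 * W / R
Rc = 6.3 * 68 / 902
Rc = 428.4 / 902
Rc = 0.47 kN

0.47


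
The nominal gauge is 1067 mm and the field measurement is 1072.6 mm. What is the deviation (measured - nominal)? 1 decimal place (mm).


Deviation = measured - nominal
Deviation = 1072.6 - 1067
Deviation = 5.6 mm

5.6


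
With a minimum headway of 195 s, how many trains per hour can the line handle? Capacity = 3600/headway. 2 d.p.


Capacity = 3600 / headway
Capacity = 3600 / 195
Capacity = 18.46 trains/hour

18.46


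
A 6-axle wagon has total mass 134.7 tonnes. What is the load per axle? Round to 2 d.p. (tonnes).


Load per axle = total weight / number of axles
Load = 134.7 / 6
Load = 22.45 tonnes

22.45


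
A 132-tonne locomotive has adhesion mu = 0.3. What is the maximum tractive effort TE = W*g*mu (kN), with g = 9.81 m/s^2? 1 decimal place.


TE_max = W * g * mu
TE_max = 132 * 9.81 * 0.3
TE_max = 1294.92 * 0.3
TE_max = 388.5 kN

388.5


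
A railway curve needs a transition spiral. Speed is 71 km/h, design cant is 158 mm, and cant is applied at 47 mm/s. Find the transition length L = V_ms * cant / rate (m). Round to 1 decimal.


Convert speed: V = 71 / 3.6 = 19.7222 m/s
L = 19.7222 * 158 / 47
L = 3116.1111 / 47
L = 66.3 m

66.3


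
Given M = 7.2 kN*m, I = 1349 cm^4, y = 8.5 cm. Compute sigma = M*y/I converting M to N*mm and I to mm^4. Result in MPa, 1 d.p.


Convert units:
M = 7.2 kN*m = 7200000 N*mm
y = 8.5 cm = 85 mm
I = 1349 cm^4 = 13490000 mm^4
sigma = 7200000 * 85 / 13490000
sigma = 45.4 MPa

45.4


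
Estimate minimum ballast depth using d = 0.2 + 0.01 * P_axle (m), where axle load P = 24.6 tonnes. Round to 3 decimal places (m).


d = 0.2 + 0.01 * 24.6
d = 0.2 + 0.246
d = 0.446 m

0.446


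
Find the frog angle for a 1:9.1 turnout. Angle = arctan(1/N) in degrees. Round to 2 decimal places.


1/N = 1/9.1 = 0.10989
angle = arctan(0.10989) = 0.109451 rad
angle = 0.109451 * 180/pi = 6.27 degrees

6.27


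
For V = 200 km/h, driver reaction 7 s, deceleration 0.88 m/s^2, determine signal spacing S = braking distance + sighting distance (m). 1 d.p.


V = 200 / 3.6 = 55.5556 m/s
Braking distance = 55.5556^2 / (2*0.88) = 1753.6476 m
Sighting distance = 55.5556 * 7 = 388.8889 m
S = 1753.6476 + 388.8889 = 2142.5 m

2142.5


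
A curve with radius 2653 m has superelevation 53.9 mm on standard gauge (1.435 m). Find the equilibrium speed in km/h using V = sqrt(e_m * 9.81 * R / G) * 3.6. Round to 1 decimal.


Convert cant: e = 53.9 mm = 0.0539 m
V_ms = sqrt(0.0539 * 9.81 * 2653 / 1.435)
V_ms = sqrt(977.559322) = 31.2659 m/s
V = 31.2659 * 3.6 = 112.6 km/h

112.6


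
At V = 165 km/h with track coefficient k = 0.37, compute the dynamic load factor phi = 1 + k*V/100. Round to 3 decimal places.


phi = 1 + k * V / 100
phi = 1 + 0.37 * 165 / 100
phi = 1 + 0.6105
phi = 1.611

1.611


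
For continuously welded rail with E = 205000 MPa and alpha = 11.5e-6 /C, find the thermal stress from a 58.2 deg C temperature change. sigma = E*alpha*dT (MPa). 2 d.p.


sigma = E * alpha * dT
sigma = 205000 * 11.5e-6 * 58.2
sigma = 2.3575 * 58.2
sigma = 137.21 MPa

137.21


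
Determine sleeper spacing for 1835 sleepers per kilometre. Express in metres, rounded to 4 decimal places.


Spacing = 1000 m / number of sleepers
Spacing = 1000 / 1835
Spacing = 0.5450 m

0.5450


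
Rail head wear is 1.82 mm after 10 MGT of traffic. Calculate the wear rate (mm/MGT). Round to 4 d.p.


Wear rate = total wear / cumulative tonnage
Rate = 1.82 / 10
Rate = 0.1820 mm/MGT

0.1820


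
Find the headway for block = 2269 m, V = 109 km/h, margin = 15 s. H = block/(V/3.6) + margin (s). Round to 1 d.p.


V = 109 / 3.6 = 30.2778 m/s
Block traversal time = 2269 / 30.2778 = 74.9394 s
Headway = 74.9394 + 15
Headway = 89.9 s

89.9


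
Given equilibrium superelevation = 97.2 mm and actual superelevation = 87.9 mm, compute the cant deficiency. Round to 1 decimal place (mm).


Cant deficiency = equilibrium cant - actual cant
CD = 97.2 - 87.9
CD = 9.3 mm

9.3


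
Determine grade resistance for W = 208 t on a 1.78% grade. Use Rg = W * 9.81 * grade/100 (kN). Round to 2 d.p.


Rg = W * 9.81 * grade / 100
Rg = 208 * 9.81 * 1.78 / 100
Rg = 2040.48 * 0.0178
Rg = 36.32 kN

36.32


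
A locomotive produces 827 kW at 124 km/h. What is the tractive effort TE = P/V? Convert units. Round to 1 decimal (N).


Convert: P = 827 kW = 827000 W
V = 124 / 3.6 = 34.4444 m/s
TE = 827000 / 34.4444
TE = 24009.7 N

24009.7


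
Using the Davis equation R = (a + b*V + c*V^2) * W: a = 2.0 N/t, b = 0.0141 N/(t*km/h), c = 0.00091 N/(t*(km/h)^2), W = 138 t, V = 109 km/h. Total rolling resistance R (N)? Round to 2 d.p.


b*V = 0.0141 * 109 = 1.5369
c*V^2 = 0.00091 * 11881 = 10.81171
R_per_t = 2.0 + 1.5369 + 10.81171 = 14.34861 N/t
R_total = 14.34861 * 138 = 1980.11 N

1980.11


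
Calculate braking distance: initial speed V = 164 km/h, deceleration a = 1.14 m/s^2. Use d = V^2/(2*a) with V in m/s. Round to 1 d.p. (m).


Convert speed: V = 164 / 3.6 = 45.5556 m/s
V^2 = 2075.3086
d = 2075.3086 / (2 * 1.14)
d = 2075.3086 / 2.28
d = 910.2 m

910.2


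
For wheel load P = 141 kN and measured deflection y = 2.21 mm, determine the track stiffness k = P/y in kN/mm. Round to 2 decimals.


Track stiffness k = P / y
k = 141 / 2.21
k = 63.80 kN/mm

63.80


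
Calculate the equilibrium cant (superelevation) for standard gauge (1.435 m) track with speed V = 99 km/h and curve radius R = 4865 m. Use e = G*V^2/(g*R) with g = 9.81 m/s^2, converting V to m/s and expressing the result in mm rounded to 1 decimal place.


Convert speed: V = 99 / 3.6 = 27.5 m/s
Apply formula: e = 1.435 * 27.5^2 / (9.81 * 4865)
e = 1.435 * 756.25 / 47725.65
e = 0.022739 m = 22.7 mm

22.7


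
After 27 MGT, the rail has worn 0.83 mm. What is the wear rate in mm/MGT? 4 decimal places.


Wear rate = total wear / cumulative tonnage
Rate = 0.83 / 27
Rate = 0.0307 mm/MGT

0.0307


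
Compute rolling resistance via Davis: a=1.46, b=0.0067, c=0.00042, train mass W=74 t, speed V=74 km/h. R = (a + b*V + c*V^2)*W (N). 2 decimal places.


b*V = 0.0067 * 74 = 0.4958
c*V^2 = 0.00042 * 5476 = 2.29992
R_per_t = 1.46 + 0.4958 + 2.29992 = 4.25572 N/t
R_total = 4.25572 * 74 = 314.92 N

314.92


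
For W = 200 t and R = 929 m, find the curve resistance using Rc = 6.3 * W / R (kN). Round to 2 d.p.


Rc = 6.3 * W / R
Rc = 6.3 * 200 / 929
Rc = 1260.0 / 929
Rc = 1.36 kN

1.36


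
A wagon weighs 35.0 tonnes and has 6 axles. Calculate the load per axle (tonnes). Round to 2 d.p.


Load per axle = total weight / number of axles
Load = 35.0 / 6
Load = 5.83 tonnes

5.83


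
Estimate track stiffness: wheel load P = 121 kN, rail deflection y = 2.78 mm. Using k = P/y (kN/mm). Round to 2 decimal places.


Track stiffness k = P / y
k = 121 / 2.78
k = 43.53 kN/mm

43.53


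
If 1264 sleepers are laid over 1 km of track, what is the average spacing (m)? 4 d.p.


Spacing = 1000 m / number of sleepers
Spacing = 1000 / 1264
Spacing = 0.7911 m

0.7911


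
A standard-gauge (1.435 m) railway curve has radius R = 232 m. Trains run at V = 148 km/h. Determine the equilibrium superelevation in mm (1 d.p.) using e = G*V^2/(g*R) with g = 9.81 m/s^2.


Convert speed: V = 148 / 3.6 = 41.1111 m/s
Apply formula: e = 1.435 * 41.1111^2 / (9.81 * 232)
e = 1.435 * 1690.1235 / 2275.92
e = 1.065647 m = 1065.6 mm

1065.6


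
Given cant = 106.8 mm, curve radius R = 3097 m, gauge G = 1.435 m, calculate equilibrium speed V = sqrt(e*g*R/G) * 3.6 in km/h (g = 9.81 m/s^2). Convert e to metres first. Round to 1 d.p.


Convert cant: e = 106.8 mm = 0.1068 m
V_ms = sqrt(0.1068 * 9.81 * 3097 / 1.435)
V_ms = sqrt(2261.150994) = 47.5516 m/s
V = 47.5516 * 3.6 = 171.2 km/h

171.2


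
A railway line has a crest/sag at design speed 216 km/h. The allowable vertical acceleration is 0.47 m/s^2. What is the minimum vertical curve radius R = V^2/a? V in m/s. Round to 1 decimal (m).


Convert speed: V = 216 / 3.6 = 60.0 m/s
V^2 = 3600.0 m^2/s^2
R_v = 3600.0 / 0.47
R_v = 7659.6 m

7659.6


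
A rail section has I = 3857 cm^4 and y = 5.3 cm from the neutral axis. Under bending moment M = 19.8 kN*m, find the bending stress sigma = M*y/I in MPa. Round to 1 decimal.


Convert units:
M = 19.8 kN*m = 19800000 N*mm
y = 5.3 cm = 53 mm
I = 3857 cm^4 = 38570000 mm^4
sigma = 19800000 * 53 / 38570000
sigma = 27.2 MPa

27.2


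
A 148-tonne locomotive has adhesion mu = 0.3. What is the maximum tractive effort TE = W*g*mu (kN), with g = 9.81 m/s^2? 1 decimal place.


TE_max = W * g * mu
TE_max = 148 * 9.81 * 0.3
TE_max = 1451.88 * 0.3
TE_max = 435.6 kN

435.6


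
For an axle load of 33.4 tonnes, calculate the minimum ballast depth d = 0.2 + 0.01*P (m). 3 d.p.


d = 0.2 + 0.01 * 33.4
d = 0.2 + 0.334
d = 0.534 m

0.534


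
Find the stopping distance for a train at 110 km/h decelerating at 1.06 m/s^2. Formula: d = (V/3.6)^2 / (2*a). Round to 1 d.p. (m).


Convert speed: V = 110 / 3.6 = 30.5556 m/s
V^2 = 933.642
d = 933.642 / (2 * 1.06)
d = 933.642 / 2.12
d = 440.4 m

440.4


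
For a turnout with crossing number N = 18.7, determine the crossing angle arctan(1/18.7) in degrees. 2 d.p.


1/N = 1/18.7 = 0.053476
angle = arctan(0.053476) = 0.053425 rad
angle = 0.053425 * 180/pi = 3.06 degrees

3.06
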